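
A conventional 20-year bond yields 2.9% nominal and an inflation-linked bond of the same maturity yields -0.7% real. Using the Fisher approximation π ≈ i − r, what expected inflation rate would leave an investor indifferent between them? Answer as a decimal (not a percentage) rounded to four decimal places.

0.0360

π ≈ i − r = 2.9% − (-0.7%) → 0.0360.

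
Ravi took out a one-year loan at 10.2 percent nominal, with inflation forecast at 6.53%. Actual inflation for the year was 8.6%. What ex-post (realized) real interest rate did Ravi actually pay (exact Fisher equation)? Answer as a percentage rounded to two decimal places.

1.47%

Ex-post: (1 + 0.1020)/(1 + 0.0860) − 1 = 1.4733%
So the realized real rate is 1.47%.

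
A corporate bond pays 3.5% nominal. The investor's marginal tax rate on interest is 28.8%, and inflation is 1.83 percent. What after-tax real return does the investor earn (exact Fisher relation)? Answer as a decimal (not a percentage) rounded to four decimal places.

0.0065

After-tax nominal return = 3.5% × (1 − 0.288) = 2.4920%.
1 + r = 1.02492 / 1.01830 = 1.006501
After-tax real rate = 1.006501 − 1 → 0.0065.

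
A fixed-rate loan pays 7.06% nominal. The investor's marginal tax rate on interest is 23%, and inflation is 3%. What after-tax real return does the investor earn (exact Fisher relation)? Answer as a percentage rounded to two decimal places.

After-tax nominal return = 7.06% × (1 − 0.23) = 5.4362%.
1 + r = 1.054362 / 1.03000 = 1.023652
After-tax real rate = 1.023652 − 1 → 2.37%.

2.37%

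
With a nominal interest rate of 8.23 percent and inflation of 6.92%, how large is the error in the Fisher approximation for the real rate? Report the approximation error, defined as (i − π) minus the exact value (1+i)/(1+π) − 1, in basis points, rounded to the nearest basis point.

Approximate: r ≈ 8.230% − 6.920% = 1.3100%
Exact: (1 + 0.0823)/(1 + 0.0692) − 1 = 1.2252%
Error = 1.3100% − 1.2252% = 0.0848% → 8 basis points.

8 basis points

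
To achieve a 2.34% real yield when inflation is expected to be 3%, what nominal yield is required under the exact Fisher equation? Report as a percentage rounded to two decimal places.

(1 + i) = (1 + r)(1 + π) = 1.02340 × 1.03000 = 1.054102
i = 1.054102 − 1, so the required nominal rate is 5.41%.

5.41%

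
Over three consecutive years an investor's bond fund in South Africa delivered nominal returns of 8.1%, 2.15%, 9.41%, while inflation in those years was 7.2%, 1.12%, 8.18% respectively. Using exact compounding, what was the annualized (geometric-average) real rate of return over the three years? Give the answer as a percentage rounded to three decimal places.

Nominal growth factor = 1.0810 × 1.0215 × 1.0941 = 1.20815063
Price-level growth factor = 1.0720 × 1.0112 × 1.0818 = 1.17267812
Real growth factor = 1.20815063 / 1.17267812 = 1.03024914
Annualized real rate = 1.03024914^(1/3) − 1 = 0.9983% → 0.998%.

0.998%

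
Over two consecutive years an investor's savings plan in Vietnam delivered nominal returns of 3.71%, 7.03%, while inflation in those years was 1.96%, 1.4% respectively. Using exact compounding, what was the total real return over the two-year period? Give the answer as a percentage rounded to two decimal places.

Compound the nominal returns: 1.0371 × 1.0703 = 1.110008.
Compound inflation: 1.0196 × 1.0140 = 1.033874.
Deflate: 1.110008 / 1.033874 = 1.073639.
Total real return = 1.073639 − 1 → 7.36%.

7.36%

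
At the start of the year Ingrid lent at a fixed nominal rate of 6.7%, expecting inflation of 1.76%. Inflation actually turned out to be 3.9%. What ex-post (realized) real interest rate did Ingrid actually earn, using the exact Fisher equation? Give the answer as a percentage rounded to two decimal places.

2.69%

Ex-post: (1 + 0.0670)/(1 + 0.0390) − 1 = 2.6949%
So the realized real rate is 2.69%.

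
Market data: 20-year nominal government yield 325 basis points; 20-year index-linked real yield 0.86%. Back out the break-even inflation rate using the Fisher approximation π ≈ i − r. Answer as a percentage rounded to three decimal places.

2.390%

π ≈ i − r = 3.25% − 0.86% → 2.390%.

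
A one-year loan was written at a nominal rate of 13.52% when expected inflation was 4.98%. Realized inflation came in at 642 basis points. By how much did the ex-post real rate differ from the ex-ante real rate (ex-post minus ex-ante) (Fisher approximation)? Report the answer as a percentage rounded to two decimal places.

Ex-ante: 13.52% − 4.98% = 8.540%
Ex-post: 13.52% − 6.42% = 7.100%
Difference (ex-post − ex-ante) = -1.4400% → -1.44%.

-1.44%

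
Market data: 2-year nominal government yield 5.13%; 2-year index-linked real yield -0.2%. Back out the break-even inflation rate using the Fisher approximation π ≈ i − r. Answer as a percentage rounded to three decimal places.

π ≈ i − r = 5.13% − (-0.2%) → 5.330%.

5.330%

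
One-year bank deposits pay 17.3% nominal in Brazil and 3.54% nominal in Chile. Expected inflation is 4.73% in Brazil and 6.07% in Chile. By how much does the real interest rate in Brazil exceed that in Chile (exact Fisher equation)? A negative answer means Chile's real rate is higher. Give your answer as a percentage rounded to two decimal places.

14.39%

Brazil: (1 + 0.1730)/(1 + 0.0473) − 1 = 12.0023%
Chile: (1 + 0.0354)/(1 + 0.0607) − 1 = -2.3852%
Differential = 12.0023% − (-2.3852%) = 14.3875% → 14.39%.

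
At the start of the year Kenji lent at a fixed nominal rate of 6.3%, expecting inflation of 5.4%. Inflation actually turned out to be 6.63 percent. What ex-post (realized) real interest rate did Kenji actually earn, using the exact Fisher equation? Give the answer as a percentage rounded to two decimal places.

-0.31%

Ex-post: (1 + 0.0630)/(1 + 0.0663) − 1 = -0.3095%
So the realized real rate is -0.31%.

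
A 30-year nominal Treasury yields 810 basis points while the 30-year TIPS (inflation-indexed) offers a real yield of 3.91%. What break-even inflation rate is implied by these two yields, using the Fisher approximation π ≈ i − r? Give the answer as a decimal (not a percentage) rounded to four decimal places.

0.0419

π ≈ i − r = 8.1% − 3.91% → 0.0419.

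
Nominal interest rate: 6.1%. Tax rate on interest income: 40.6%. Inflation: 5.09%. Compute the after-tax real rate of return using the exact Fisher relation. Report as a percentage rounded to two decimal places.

-1.40%

After-tax nominal return = 6.1% × (1 − 0.406) = 3.6234%.
1 + r = 1.036234 / 1.05090 = 0.986044
After-tax real rate = 0.986044 − 1 → -1.40%.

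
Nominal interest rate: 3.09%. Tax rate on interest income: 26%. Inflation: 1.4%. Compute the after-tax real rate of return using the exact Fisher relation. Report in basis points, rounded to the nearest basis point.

After-tax nominal return = 3.09% × (1 − 0.26) = 2.2866%.
1 + r = 1.022866 / 1.01400 = 1.008744
After-tax real rate = 1.008744 − 1 → 87 basis points.

87 basis points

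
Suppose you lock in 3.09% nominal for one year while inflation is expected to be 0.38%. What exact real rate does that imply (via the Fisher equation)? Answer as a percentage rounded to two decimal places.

By the Fisher equation, 1 + r = (1 + i)/(1 + π).
1 + r = 1.03090 / 1.00380 = 1.026997
r = 1.026997 − 1 = 2.6997%, i.e. 2.70%.

2.70%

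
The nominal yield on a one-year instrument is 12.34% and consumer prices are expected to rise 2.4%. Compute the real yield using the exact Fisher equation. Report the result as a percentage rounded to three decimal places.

1 + r = 1.12340 / 1.02400 = 1.097070
r = 1.097070 − 1 = 9.7070%, i.e. 9.707%.

9.707%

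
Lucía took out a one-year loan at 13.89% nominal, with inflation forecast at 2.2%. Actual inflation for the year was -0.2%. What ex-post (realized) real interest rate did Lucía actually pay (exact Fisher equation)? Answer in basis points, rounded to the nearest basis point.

1412 basis points

Ex-post: (1 + 0.1389)/(1 − 0.0020) − 1 = 14.1182%
So the realized real rate is 1412 basis points.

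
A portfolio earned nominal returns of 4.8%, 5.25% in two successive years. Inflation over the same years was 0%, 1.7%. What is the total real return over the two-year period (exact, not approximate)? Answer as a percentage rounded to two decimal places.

Compound the nominal returns: 1.0480 × 1.0525 = 1.103020.
Compound inflation: 1.0000 × 1.0170 = 1.017000.
Deflate: 1.103020 / 1.017000 = 1.084582.
Total real return = 1.084582 − 1 → 8.46%.

8.46%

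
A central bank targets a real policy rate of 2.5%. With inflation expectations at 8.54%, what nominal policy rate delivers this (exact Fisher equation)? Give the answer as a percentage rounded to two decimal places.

(1 + i) = (1 + r)(1 + π) = 1.02500 × 1.08540 = 1.112535
i = 1.112535 − 1, so the required nominal rate is 11.25%.

11.25%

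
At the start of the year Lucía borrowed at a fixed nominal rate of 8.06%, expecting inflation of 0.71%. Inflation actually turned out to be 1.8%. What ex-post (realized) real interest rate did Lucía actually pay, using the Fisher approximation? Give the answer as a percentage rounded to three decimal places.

6.260%

Ex-post: 8.06% − 1.8% = 6.260%
So the realized real rate is 6.260%.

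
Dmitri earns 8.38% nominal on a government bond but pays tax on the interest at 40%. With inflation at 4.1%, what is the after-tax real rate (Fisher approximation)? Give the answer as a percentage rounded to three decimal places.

After-tax nominal return = 8.38% × (1 − 0.4) = 5.0280%.
r ≈ 5.0280% − 4.1% → 0.928%.

0.928%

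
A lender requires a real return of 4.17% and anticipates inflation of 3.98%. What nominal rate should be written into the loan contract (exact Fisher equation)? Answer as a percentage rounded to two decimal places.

8.32%

(1 + i) = (1 + r)(1 + π) = 1.04170 × 1.03980 = 1.08315966
i = 1.08315966 − 1, so the required nominal rate is 8.32%.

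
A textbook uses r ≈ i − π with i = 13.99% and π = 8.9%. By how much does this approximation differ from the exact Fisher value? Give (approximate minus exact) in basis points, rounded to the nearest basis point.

42 basis points

Approximate: r ≈ 13.990% − 8.900% = 5.0900%
Exact: (1 + 0.1399)/(1 + 0.0890) − 1 = 4.6740%
Error = 5.0900% − 4.6740% = 0.4160% → 42 basis points.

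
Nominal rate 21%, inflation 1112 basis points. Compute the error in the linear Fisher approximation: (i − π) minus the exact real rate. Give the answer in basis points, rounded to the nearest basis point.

99 basis points

Approximate: r ≈ 21.000% − 11.120% = 9.8800%
Exact: (1 + 0.2100)/(1 + 0.1112) − 1 = 8.8913%
Error = 9.8800% − 8.8913% = 0.9887% → 99 basis points.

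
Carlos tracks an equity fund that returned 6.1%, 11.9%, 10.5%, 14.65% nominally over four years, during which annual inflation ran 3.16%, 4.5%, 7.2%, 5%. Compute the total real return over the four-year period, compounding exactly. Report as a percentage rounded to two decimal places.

23.96%

Compound the nominal returns: 1.0610 × 1.1190 × 1.1050 × 1.1465 = 1.504118.
Compound inflation: 1.0316 × 1.0450 × 1.0720 × 1.0500 = 1.213422.
Deflate: 1.504118 / 1.213422 = 1.239567.
Total real return = 1.239567 − 1 → 23.96%.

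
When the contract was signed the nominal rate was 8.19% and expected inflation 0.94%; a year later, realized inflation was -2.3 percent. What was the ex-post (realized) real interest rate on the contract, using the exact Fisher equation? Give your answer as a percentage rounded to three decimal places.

Ex-post: (1 + 0.0819)/(1 − 0.0230) − 1 = 10.7369%
So the realized real rate is 10.737%.

10.737%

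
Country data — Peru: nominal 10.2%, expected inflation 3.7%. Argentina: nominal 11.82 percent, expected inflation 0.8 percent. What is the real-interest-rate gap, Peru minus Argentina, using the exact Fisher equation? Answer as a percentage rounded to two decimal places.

-4.66%

Peru: (1 + 0.1020)/(1 + 0.0370) − 1 = 6.2681%
Argentina: (1 + 0.1182)/(1 + 0.0080) − 1 = 10.9325%
Differential = 6.2681% − 10.9325% = -4.6645% → -4.66%.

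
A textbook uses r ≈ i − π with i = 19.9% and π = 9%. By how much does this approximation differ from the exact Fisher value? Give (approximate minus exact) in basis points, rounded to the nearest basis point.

90 basis points

Approximate: r ≈ 19.900% − 9.000% = 10.9000%
Exact: (1 + 0.1990)/(1 + 0.0900) − 1 = 10.0000%
Error = 10.9000% − 10.0000% = 0.9000% → 90 basis points.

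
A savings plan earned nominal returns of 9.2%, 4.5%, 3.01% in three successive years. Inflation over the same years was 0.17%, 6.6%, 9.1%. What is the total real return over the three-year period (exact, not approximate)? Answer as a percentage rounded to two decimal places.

Nominal growth factor = 1.0920 × 1.0450 × 1.0301 = 1.175488
Price-level growth factor = 1.0017 × 1.0660 × 1.0910 = 1.164983
Real growth factor = 1.175488 / 1.164983 = 1.009017
Total real return = 1.009017 − 1 → 0.90%.

0.90%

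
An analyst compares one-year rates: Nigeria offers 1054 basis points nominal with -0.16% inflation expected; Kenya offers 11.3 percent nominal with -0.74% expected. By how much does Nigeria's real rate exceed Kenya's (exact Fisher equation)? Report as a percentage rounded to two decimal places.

Nigeria: (1 + 0.1054)/(1 − 0.0016) − 1 = 10.7171%
Kenya: (1 + 0.1130)/(1 − 0.0074) − 1 = 12.1298%
Differential = 10.7171% − 12.1298% = -1.4126% → -1.41%.

-1.41%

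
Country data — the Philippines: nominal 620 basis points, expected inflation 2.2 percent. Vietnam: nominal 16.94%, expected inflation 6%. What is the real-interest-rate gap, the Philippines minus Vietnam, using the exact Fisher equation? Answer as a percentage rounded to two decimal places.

The Philippines: (1 + 0.0620)/(1 + 0.0220) − 1 = 3.9139%
Vietnam: (1 + 0.1694)/(1 + 0.0600) − 1 = 10.3208%
Differential = 3.9139% − 10.3208% = -6.4069% → -6.41%.

-6.41%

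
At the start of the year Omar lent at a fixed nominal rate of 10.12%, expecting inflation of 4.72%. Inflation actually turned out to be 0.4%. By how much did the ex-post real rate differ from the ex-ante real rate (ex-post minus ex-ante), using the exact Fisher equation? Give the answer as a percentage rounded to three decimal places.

Ex-ante: (1 + 0.1012)/(1 + 0.0472) − 1 = 5.1566%
Ex-post: (1 + 0.1012)/(1 + 0.0040) − 1 = 9.6813%
Difference (ex-post − ex-ante) = 4.5247% → 4.525%.

4.525%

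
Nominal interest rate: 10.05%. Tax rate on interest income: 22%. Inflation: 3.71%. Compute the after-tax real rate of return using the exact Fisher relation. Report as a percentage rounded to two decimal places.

3.98%

After-tax nominal return = 10.05% × (1 − 0.22) = 7.8390%.
1 + r = 1.07839 / 1.03710 = 1.039813
After-tax real rate = 1.039813 − 1 → 3.98%.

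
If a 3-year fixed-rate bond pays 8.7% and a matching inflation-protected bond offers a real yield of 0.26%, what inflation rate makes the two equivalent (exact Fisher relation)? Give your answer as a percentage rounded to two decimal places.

8.42%

(1 + π) = (1 + i)/(1 + r) = 1.08700 / 1.00260 = 1.084181
Break-even inflation = 1.084181 − 1 → 8.42%.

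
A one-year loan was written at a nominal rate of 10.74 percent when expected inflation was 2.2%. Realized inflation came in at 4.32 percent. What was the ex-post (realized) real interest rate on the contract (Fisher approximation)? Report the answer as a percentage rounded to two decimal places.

Ex-post: 10.74% − 4.32% = 6.420%
So the realized real rate is 6.42%.

6.42%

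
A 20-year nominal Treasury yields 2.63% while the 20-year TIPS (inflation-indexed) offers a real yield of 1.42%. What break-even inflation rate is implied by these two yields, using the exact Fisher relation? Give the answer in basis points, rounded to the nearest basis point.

119 basis points

(1 + π) = (1 + i)/(1 + r) = 1.02630 / 1.01420 = 1.011931
Break-even inflation = 1.011931 − 1 → 119 basis points.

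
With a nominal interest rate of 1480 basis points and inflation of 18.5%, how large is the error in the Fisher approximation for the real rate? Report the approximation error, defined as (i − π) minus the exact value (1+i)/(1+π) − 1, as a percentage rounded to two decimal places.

Approximate: r ≈ 14.800% − 18.500% = -3.7000%
Exact: (1 + 0.1480)/(1 + 0.1850) − 1 = -3.1224%
Error = -3.7000% − (-3.1224%) = -0.5776% → -0.58%.

-0.58%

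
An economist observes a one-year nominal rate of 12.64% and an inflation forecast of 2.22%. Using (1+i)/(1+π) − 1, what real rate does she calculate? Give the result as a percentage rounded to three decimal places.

By the Fisher equation, 1 + r = (1 + i)/(1 + π).
1 + r = 1.12640 / 1.02220 = 1.101937
r = 1.101937 − 1 = 10.1937%, i.e. 10.194%.

10.194%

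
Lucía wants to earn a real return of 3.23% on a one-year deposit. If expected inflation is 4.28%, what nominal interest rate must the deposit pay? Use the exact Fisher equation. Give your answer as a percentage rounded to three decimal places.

(1 + i) = (1 + r)(1 + π) = 1.03230 × 1.04280 = 1.07648244
i = 1.07648244 − 1, so the required nominal rate is 7.648%.

7.648%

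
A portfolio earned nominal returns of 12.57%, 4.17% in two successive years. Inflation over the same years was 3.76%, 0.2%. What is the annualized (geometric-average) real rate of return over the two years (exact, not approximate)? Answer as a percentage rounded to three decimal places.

6.202%

Nominal growth factor = 1.1257 × 1.0417 = 1.17264169
Price-level growth factor = 1.0376 × 1.0020 = 1.03967520
Real growth factor = 1.17264169 / 1.03967520 = 1.12789234
Annualized real rate = 1.12789234^(1/2) − 1 = 6.2023% → 6.202%.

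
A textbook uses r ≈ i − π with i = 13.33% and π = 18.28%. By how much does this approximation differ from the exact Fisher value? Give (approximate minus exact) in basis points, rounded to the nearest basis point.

-77 basis points

Approximate: r ≈ 13.330% − 18.280% = -4.9500%
Exact: (1 + 0.1333)/(1 + 0.1828) − 1 = -4.18498%
Error = -4.9500% − (-4.18498%) = -0.76502% → -77 basis points.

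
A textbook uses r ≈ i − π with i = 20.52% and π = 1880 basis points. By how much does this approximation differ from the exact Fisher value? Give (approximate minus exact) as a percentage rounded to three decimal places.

0.272%

Approximate: r ≈ 20.520% − 18.800% = 1.7200%
Exact: (1 + 0.2052)/(1 + 0.1880) − 1 = 1.4478%
Error = 1.7200% − 1.4478% = 0.2722% → 0.272%.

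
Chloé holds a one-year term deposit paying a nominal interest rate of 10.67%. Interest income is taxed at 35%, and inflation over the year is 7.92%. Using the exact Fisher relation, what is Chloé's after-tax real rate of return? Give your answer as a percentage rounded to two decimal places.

-0.91%

After-tax nominal return = 10.67% × (1 − 0.35) = 6.9355%.
1 + r = 1.069355 / 1.07920 = 0.990878
After-tax real rate = 0.990878 − 1 → -0.91%.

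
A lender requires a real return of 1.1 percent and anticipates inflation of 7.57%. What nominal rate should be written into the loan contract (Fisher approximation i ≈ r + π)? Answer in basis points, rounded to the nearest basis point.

i ≈ r + π = 1.1% + 7.57% = 867 basis points.

867 basis points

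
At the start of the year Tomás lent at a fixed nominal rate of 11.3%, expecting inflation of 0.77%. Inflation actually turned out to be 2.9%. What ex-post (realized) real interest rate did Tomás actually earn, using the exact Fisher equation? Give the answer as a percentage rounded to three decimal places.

8.163%

Ex-post: (1 + 0.1130)/(1 + 0.0290) − 1 = 8.1633%
So the realized real rate is 8.163%.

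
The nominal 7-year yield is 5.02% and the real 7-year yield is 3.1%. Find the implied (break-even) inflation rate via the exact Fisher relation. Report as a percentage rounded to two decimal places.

(1 + π) = (1 + i)/(1 + r) = 1.05020 / 1.03100 = 1.018623
Break-even inflation = 1.018623 − 1 → 1.86%.

1.86%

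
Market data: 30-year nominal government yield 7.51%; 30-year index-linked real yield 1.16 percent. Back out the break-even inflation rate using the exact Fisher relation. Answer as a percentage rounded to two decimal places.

(1 + π) = (1 + i)/(1 + r) = 1.07510 / 1.01160 = 1.062772
Break-even inflation = 1.062772 − 1 → 6.28%.

6.28%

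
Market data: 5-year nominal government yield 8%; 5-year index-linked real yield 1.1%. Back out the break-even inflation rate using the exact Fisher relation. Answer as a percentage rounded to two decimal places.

6.82%

(1 + π) = (1 + i)/(1 + r) = 1.08000 / 1.01100 = 1.068249
Break-even inflation = 1.068249 − 1 → 6.82%.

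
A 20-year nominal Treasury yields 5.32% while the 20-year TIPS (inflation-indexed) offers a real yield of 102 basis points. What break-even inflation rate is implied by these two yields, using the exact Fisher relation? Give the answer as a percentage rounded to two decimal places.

4.26%

(1 + π) = (1 + i)/(1 + r) = 1.05320 / 1.01020 = 1.042566
Break-even inflation = 1.042566 − 1 → 4.26%.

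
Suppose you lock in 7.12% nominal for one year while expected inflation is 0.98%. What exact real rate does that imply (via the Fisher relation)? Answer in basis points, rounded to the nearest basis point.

608 basis points

1 + r = 1.07120 / 1.00980 = 1.060804
r = 1.060804 − 1 = 6.0804%, i.e. 608 basis points.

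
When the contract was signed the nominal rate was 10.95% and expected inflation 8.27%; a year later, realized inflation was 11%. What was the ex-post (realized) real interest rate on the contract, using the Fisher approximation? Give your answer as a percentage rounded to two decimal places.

Ex-post: 10.95% − 11% = -0.050%
So the realized real rate is -0.05%.

-0.05%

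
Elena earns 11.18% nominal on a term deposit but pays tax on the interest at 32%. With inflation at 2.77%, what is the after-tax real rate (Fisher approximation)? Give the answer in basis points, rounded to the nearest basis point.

After-tax nominal return = 11.18% × (1 − 0.32) = 7.6024%.
r ≈ 7.6024% − 2.77% → 483 basis points.

483 basis points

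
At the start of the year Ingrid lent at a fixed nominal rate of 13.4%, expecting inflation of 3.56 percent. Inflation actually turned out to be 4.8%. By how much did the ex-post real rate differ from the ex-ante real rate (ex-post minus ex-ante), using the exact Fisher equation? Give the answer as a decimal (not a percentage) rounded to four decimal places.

-0.0130

Ex-ante: (1 + 0.1340)/(1 + 0.0356) − 1 = 9.5017%
Ex-post: (1 + 0.1340)/(1 + 0.0480) − 1 = 8.2061%
Difference (ex-post − ex-ante) = -1.2956% → -0.0130.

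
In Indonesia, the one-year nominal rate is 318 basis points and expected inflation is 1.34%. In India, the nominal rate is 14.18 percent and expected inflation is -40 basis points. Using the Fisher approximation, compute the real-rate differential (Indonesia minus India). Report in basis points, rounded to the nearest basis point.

-1274 basis points

Indonesia: 3.18% − 1.34% = 1.840%
India: 14.18% − (-0.4%) = 14.580%
Differential = -12.740% → -1274 basis points.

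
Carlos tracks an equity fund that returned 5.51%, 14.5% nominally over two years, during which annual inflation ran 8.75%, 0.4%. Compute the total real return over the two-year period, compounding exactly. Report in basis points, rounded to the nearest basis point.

Nominal growth factor = 1.0551 × 1.1450 = 1.208090
Price-level growth factor = 1.0875 × 1.0040 = 1.091850
Real growth factor = 1.208090 / 1.091850 = 1.106461
Total real return = 1.106461 − 1 → 1065 basis points.

1065 basis points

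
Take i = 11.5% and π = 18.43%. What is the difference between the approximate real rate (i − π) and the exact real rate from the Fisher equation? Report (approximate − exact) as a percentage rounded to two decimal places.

Approximate: r ≈ 11.500% − 18.430% = -6.9300%
Exact: (1 + 0.1150)/(1 + 0.1843) − 1 = -5.8516%
Error = -6.9300% − (-5.8516%) = -1.0784% → -1.08%.

-1.08%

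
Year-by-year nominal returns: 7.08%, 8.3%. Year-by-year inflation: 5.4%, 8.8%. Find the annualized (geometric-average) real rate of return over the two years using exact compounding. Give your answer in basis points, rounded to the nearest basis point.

56 basis points

Nominal growth factor = 1.0708 × 1.0830 = 1.15967640
Price-level growth factor = 1.0540 × 1.0880 = 1.14675200
Real growth factor = 1.15967640 / 1.14675200 = 1.01127044
Annualized real rate = 1.01127044^(1/2) − 1 = 0.5619% → 56 basis points.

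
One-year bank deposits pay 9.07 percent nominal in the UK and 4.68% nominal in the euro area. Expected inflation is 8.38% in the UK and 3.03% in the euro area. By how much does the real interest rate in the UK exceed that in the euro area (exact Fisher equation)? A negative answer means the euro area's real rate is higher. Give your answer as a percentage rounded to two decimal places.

-0.96%

The UK: (1 + 0.0907)/(1 + 0.0838) − 1 = 0.6366%
The euro area: (1 + 0.0468)/(1 + 0.0303) − 1 = 1.6015%
Differential = 0.6366% − 1.6015% = -0.9648% → -0.96%.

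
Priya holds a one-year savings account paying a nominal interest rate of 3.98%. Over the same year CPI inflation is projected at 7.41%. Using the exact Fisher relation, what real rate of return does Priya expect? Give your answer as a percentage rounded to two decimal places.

By the Fisher relation, 1 + r = (1 + i)/(1 + π).
1 + r = 1.03980 / 1.07410 = 0.968066
r = 0.968066 − 1 = -3.1934%, i.e. -3.19%.

-3.19%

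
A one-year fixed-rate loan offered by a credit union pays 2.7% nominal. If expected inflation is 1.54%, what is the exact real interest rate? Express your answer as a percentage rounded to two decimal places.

1.14%

By the Fisher relation, 1 + r = (1 + i)/(1 + π).
1 + r = 1.02700 / 1.01540 = 1.011424
r = 1.011424 − 1 = 1.1424%, i.e. 1.14%.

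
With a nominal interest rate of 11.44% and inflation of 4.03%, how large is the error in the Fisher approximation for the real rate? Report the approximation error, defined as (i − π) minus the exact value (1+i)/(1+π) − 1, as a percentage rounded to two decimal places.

Approximate: r ≈ 11.440% − 4.030% = 7.4100%
Exact: (1 + 0.1144)/(1 + 0.0403) − 1 = 7.1229%
Error = 7.4100% − 7.1229% = 0.2871% → 0.29%.

0.29%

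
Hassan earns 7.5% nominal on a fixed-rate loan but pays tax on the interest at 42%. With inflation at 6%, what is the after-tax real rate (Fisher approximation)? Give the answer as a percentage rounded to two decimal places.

After-tax nominal return = 7.5% × (1 − 0.42) = 4.3500%.
r ≈ 4.3500% − 6% → -1.65%.

-1.65%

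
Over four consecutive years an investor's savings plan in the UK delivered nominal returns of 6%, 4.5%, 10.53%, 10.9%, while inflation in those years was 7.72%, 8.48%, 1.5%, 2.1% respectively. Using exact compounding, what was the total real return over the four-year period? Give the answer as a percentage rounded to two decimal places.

12.12%

Nominal growth factor = 1.0600 × 1.0450 × 1.1053 × 1.1090 = 1.357794
Price-level growth factor = 1.0772 × 1.0848 × 1.0150 × 1.0210 = 1.210982
Real growth factor = 1.357794 / 1.210982 = 1.121234
Total real return = 1.121234 − 1 → 12.12%.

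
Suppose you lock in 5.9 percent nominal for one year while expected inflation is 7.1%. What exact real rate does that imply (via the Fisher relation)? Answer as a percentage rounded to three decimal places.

By the Fisher relation, 1 + r = (1 + i)/(1 + π).
1 + r = 1.05900 / 1.07100 = 0.988796
r = 0.988796 − 1 = -1.1204%, i.e. -1.120%.

-1.120%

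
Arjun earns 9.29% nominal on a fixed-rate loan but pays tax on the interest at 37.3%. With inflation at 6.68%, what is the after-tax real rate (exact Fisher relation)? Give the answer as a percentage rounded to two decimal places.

-0.80%

After-tax nominal return = 9.29% × (1 − 0.373) = 5.82483%.
1 + r = 1.0582483 / 1.06680 = 0.991984
After-tax real rate = 0.991984 − 1 → -0.80%.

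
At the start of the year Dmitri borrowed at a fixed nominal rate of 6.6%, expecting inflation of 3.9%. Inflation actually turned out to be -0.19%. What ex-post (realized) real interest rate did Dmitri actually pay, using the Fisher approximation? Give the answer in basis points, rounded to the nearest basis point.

679 basis points

Ex-post: 6.6% − (-0.19%) = 6.790%
So the realized real rate is 679 basis points.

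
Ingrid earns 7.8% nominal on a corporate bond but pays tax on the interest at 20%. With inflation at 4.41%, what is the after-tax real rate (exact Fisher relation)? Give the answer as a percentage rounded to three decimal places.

After-tax nominal return = 7.8% × (1 − 0.2) = 6.2400%.
1 + r = 1.06240 / 1.04410 = 1.017527
After-tax real rate = 1.017527 − 1 → 1.753%.

1.753%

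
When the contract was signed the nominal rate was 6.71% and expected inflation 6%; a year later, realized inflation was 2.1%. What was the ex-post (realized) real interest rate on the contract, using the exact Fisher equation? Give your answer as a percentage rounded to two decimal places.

Ex-post: (1 + 0.0671)/(1 + 0.0210) − 1 = 4.5152%
So the realized real rate is 4.52%.

4.52%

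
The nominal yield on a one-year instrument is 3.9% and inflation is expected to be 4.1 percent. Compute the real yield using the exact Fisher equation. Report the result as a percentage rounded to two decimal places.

-0.19%

By the Fisher identity, 1 + r = (1 + i)/(1 + π).
1 + r = 1.03900 / 1.04100 = 0.998079
r = 0.998079 − 1 = -0.1921%, i.e. -0.19%.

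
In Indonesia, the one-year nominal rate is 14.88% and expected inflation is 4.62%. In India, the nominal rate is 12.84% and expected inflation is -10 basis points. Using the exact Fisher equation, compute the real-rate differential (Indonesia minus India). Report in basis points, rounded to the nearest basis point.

-315 basis points

Indonesia: (1 + 0.1488)/(1 + 0.0462) − 1 = 9.8069%
India: (1 + 0.1284)/(1 − 0.0010) − 1 = 12.9530%
Differential = 9.8069% − 12.9530% = -3.1460% → -315 basis points.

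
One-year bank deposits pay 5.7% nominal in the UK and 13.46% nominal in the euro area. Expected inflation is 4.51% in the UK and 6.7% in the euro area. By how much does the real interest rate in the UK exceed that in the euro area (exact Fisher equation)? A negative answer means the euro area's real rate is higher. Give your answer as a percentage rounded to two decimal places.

The UK: (1 + 0.0570)/(1 + 0.0451) − 1 = 1.1386%
The euro area: (1 + 0.1346)/(1 + 0.0670) − 1 = 6.3355%
Differential = 1.1386% − 6.3355% = -5.1969% → -5.20%.

-5.20%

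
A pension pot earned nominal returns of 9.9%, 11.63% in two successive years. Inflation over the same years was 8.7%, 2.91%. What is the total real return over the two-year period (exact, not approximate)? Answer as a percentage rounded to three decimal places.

Nominal growth factor = 1.0990 × 1.1163 = 1.226814
Price-level growth factor = 1.0870 × 1.0291 = 1.118632
Real growth factor = 1.226814 / 1.118632 = 1.096709
Total real return = 1.096709 − 1 → 9.671%.

9.671%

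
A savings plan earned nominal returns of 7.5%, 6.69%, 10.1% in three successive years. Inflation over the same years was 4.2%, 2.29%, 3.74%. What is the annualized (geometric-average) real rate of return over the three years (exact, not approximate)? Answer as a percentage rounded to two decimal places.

4.53%

Nominal growth factor = 1.0750 × 1.0669 × 1.1010 = 1.26275617
Price-level growth factor = 1.0420 × 1.0229 × 1.0374 = 1.10572503
Real growth factor = 1.26275617 / 1.10572503 = 1.14201644
Annualized real rate = 1.14201644^(1/3) − 1 = 4.5259% → 4.53%.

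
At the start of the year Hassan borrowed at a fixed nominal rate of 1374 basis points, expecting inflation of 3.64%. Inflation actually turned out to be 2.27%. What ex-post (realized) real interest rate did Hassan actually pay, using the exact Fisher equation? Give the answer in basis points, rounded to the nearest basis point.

Ex-post: (1 + 0.1374)/(1 + 0.0227) − 1 = 11.2154%
So the realized real rate is 1122 basis points.

1122 basis points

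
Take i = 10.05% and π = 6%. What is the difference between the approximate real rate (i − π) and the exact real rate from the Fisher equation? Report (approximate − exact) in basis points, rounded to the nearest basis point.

Approximate: r ≈ 10.050% − 6.000% = 4.0500%
Exact: (1 + 0.1005)/(1 + 0.0600) − 1 = 3.8208%
Error = 4.0500% − 3.8208% = 0.2292% → 23 basis points.

23 basis points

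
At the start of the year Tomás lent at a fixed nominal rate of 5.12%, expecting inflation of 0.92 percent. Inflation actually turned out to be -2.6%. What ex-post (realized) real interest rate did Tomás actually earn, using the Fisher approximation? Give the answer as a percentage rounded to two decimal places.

Ex-post: 5.12% − (-2.6%) = 7.720%
So the realized real rate is 7.72%.

7.72%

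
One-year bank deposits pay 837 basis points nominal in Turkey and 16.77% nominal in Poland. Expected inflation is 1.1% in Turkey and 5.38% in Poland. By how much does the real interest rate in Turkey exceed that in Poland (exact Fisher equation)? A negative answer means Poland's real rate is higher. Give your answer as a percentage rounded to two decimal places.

Turkey: (1 + 0.0837)/(1 + 0.0110) − 1 = 7.1909%
Poland: (1 + 0.1677)/(1 + 0.0538) − 1 = 10.8085%
Differential = 7.1909% − 10.8085% = -3.6176% → -3.62%.

-3.62%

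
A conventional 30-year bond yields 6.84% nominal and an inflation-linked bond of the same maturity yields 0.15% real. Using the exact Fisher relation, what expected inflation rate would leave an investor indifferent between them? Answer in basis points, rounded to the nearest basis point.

668 basis points

(1 + π) = (1 + i)/(1 + r) = 1.06840 / 1.00150 = 1.066800
Break-even inflation = 1.066800 − 1 → 668 basis points.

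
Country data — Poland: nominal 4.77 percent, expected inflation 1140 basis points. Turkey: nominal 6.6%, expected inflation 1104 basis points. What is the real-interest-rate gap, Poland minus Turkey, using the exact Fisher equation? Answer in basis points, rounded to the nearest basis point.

Poland: (1 + 0.0477)/(1 + 0.1140) − 1 = -5.9515%
Turkey: (1 + 0.0660)/(1 + 0.1104) − 1 = -3.9986%
Differential = -5.9515% − (-3.9986%) = -1.9530% → -195 basis points.

-195 basis points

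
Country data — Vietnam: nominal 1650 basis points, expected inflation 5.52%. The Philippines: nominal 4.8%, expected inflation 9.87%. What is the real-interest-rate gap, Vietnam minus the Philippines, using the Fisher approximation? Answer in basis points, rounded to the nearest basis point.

1605 basis points

Vietnam: 16.5% − 5.52% = 10.980%
The Philippines: 4.8% − 9.87% = -5.070%
Differential = 16.050% → 1605 basis points.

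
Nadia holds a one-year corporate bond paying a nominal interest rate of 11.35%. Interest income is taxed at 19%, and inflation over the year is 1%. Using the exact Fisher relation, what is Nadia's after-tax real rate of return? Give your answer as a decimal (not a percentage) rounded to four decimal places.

0.0811

After-tax nominal return = 11.35% × (1 − 0.19) = 9.1935%.
1 + r = 1.091935 / 1.01000 = 1.081124
After-tax real rate = 1.081124 − 1 → 0.0811.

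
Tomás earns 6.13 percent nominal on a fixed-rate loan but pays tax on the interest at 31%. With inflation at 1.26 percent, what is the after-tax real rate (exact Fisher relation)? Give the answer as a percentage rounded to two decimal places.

2.93%

After-tax nominal return = 6.13% × (1 − 0.31) = 4.2297%.
1 + r = 1.042297 / 1.01260 = 1.029327
After-tax real rate = 1.029327 − 1 → 2.93%.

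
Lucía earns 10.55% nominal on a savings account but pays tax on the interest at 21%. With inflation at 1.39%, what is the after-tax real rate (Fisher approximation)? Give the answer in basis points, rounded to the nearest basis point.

After-tax nominal return = 10.55% × (1 − 0.21) = 8.3345%.
r ≈ 8.3345% − 1.39% → 694 basis points.

694 basis points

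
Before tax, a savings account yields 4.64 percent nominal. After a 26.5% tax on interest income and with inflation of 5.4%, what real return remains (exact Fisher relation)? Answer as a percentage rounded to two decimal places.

After-tax nominal return = 4.64% × (1 − 0.265) = 3.4104%.
1 + r = 1.034104 / 1.05400 = 0.981123
After-tax real rate = 0.981123 − 1 → -1.89%.

-1.89%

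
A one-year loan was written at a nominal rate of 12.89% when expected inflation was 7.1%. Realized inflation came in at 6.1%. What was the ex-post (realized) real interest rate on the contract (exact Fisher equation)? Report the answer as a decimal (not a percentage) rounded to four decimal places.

0.0640

Ex-post: (1 + 0.1289)/(1 + 0.0610) − 1 = 6.3996%
So the realized real rate is 0.0640.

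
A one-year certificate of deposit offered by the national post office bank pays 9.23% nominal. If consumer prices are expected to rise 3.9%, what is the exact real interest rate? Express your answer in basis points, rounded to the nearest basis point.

By the Fisher relation, 1 + r = (1 + i)/(1 + π).
1 + r = 1.09230 / 1.03900 = 1.051299
r = 1.051299 − 1 = 5.1299%, i.e. 513 basis points.

513 basis points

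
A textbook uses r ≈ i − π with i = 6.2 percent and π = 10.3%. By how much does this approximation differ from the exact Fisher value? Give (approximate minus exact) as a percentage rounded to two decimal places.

Approximate: r ≈ 6.200% − 10.300% = -4.1000%
Exact: (1 + 0.0620)/(1 + 0.1030) − 1 = -3.7171%
Error = -4.1000% − (-3.7171%) = -0.3829% → -0.38%.

-0.38%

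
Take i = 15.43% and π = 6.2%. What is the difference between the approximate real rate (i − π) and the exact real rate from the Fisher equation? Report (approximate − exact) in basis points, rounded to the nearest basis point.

Approximate: r ≈ 15.430% − 6.200% = 9.2300%
Exact: (1 + 0.1543)/(1 + 0.0620) − 1 = 8.6911%
Error = 9.2300% − 8.6911% = 0.5389% → 54 basis points.

54 basis points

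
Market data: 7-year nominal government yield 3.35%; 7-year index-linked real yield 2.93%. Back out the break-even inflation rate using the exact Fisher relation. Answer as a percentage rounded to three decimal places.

(1 + π) = (1 + i)/(1 + r) = 1.03350 / 1.02930 = 1.004080
Break-even inflation = 1.004080 − 1 → 0.408%.

0.408%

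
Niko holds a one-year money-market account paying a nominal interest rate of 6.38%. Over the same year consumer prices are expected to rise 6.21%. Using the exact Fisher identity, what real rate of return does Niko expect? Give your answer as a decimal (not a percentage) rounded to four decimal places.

By the Fisher identity, 1 + r = (1 + i)/(1 + π).
1 + r = 1.06380 / 1.06210 = 1.001601
r = 1.001601 − 1 = 0.1601%, i.e. 0.0016.

0.0016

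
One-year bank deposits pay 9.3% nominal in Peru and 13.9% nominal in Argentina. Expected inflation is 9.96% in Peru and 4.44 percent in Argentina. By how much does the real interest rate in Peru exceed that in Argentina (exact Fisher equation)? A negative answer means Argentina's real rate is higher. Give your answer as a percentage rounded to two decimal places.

-9.66%

Peru: (1 + 0.0930)/(1 + 0.0996) − 1 = -0.6002%
Argentina: (1 + 0.1390)/(1 + 0.0444) − 1 = 9.0578%
Differential = -0.6002% − 9.0578% = -9.6581% → -9.66%.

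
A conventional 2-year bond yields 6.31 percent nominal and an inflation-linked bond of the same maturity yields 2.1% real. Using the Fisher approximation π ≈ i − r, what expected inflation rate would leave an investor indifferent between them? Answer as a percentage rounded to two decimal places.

π ≈ i − r = 6.31% − 2.1% → 4.21%.

4.21%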